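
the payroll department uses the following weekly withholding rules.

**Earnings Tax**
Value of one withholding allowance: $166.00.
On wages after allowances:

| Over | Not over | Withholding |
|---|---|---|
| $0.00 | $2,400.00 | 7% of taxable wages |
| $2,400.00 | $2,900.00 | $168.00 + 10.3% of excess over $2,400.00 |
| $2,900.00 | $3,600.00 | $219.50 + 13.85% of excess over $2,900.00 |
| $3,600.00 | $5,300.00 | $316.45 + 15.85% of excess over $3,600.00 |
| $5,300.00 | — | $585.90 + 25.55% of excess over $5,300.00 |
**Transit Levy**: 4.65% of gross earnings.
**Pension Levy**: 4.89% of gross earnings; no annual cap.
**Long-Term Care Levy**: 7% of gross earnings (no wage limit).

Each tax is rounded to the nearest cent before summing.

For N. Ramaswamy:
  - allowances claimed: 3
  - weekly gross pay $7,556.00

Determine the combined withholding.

$2,284.83

Earnings Tax: taxable = $7,556.00 − 3×$166.00 = $7,058.00
  $585.90 + 25.55% × ($7,058.00 − $5,300.00) = $585.90 + 25.55% × $1,758.00 = $1,035.07
Transit Levy: 4.65% × $7,556.00 = $351.35
Pension Levy: 4.89% × $7,556.00 = $369.49
Long-Term Care Levy: 7% × $7,556.00 = $528.92
Total: $1,035.07 + $351.35 + $369.49 + $528.92 = $2,284.83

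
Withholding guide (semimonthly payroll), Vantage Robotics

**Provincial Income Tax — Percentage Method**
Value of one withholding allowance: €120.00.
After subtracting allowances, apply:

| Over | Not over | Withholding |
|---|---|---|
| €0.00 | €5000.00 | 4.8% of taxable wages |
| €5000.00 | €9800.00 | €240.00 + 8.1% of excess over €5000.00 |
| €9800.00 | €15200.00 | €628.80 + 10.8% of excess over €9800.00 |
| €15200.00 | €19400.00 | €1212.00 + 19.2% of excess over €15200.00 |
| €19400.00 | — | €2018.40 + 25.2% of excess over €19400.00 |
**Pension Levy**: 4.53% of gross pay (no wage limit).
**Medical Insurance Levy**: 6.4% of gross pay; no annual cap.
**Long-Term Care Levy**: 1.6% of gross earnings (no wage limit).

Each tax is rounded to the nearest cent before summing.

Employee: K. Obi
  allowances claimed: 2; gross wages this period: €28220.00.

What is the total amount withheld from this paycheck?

Provincial Income Tax: taxable = €28220.00 − 2×€120.00 = €27980.00
  €2018.40 + 25.2% × (€27980.00 − €19400.00) = €2018.40 + 25.2% × €8580.00 = €4180.56
Pension Levy: 4.53% × €28220.00 = €1278.37
Medical Insurance Levy: 6.4% × €28220.00 = €1806.08
Long-Term Care Levy: 1.6% × €28220.00 = €451.52
Total: €4180.56 + €1278.37 + €1806.08 + €451.52 = €7716.53

€7716.53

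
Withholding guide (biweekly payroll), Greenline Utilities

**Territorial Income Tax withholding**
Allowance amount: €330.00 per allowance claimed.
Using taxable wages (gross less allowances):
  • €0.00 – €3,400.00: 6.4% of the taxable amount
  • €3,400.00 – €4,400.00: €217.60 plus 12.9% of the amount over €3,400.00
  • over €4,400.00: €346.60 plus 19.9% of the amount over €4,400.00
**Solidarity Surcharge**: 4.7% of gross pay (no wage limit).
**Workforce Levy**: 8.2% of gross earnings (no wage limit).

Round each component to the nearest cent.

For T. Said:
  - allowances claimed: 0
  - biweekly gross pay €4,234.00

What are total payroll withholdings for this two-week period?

Territorial Income Tax: taxable = €4,234.00
  €217.60 + 12.9% × (€4,234.00 − €3,400.00) = €217.60 + 12.9% × €834.00 = €325.19
Solidarity Surcharge: 4.7% × €4,234.00 = €199.00
Workforce Levy: 8.2% × €4,234.00 = €347.19
Total: €325.19 + €199.00 + €347.19 = €871.38

€871.38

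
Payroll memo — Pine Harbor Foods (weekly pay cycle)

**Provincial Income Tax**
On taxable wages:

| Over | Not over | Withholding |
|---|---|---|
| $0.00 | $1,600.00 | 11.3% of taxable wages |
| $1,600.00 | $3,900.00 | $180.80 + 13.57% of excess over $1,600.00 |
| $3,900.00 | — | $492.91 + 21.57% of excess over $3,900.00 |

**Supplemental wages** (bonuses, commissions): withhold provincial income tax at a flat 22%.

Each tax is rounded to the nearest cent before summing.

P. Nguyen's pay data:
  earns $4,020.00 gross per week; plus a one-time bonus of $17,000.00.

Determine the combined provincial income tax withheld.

$4,258.79

Provincial Income Tax: taxable = $4,020.00
  $492.91 + 21.57% × ($4,020.00 − $3,900.00) = $492.91 + 21.57% × $120.00 = $518.79
Supplemental (22% flat on bonus): 22% × $17,000.00 = $3,740.00
Total provincial income tax: $518.79 + $3,740.00 = $4,258.79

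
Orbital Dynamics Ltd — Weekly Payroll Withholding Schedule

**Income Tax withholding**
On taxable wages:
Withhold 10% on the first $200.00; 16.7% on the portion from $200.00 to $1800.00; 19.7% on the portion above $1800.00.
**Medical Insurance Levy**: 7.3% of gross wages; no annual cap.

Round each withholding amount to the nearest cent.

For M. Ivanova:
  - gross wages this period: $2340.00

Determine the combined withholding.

$564.40

Income Tax: taxable = $2340.00
  $287.20 + 19.7% × ($2340.00 − $1800.00) = $287.20 + 19.7% × $540.00 = $393.58
Medical Insurance Levy: 7.3% × $2340.00 = $170.82
Total: $393.58 + $170.82 = $564.40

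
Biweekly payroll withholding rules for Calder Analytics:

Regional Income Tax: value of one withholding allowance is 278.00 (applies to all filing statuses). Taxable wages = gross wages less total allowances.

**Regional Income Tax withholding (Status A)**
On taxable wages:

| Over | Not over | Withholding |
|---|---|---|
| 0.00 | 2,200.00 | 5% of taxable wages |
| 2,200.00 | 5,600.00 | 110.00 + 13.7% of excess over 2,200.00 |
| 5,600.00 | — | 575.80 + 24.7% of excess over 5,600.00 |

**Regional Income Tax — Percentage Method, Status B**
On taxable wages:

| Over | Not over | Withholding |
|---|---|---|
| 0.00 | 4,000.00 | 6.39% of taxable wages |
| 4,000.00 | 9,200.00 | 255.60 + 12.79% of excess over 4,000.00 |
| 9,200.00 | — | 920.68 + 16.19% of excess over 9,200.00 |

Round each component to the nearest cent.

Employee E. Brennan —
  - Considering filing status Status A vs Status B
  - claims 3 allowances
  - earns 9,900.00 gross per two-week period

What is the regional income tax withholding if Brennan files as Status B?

Regional Income Tax (Status B): taxable = 9,900.00 − 3×278.00 = 9,066.00
  255.60 + 12.79% × (9,066.00 − 4,000.00) = 255.60 + 12.79% × 5,066.00 = 903.54

903.54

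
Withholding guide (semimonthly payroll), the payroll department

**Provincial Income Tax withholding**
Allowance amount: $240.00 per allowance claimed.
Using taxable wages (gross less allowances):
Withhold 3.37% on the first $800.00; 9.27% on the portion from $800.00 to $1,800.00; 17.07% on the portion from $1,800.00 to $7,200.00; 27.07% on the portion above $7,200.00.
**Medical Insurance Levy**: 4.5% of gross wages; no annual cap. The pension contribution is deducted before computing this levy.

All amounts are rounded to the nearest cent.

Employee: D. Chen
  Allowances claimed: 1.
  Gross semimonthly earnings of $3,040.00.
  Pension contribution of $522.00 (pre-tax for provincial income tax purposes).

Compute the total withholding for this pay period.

Provincial Income Tax: taxable = $3,040.00 − $522.00 − 1×$240.00 = $2,278.00
  $119.66 + 17.07% × ($2,278.00 − $1,800.00) = $119.66 + 17.07% × $478.00 = $201.25
Medical Insurance Levy: 4.5% × $2,518.00 = $113.31
Total: $201.25 + $113.31 = $314.56

$314.56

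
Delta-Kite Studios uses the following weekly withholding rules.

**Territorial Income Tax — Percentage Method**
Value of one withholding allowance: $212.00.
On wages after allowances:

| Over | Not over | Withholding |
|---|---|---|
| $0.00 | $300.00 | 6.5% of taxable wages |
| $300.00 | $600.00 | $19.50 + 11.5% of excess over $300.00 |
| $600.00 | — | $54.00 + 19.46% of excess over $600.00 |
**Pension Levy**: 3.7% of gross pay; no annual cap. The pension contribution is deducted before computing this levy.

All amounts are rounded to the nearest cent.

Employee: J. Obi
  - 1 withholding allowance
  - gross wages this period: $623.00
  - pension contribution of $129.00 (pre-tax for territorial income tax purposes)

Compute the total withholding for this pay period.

Territorial Income Tax: taxable = $623.00 − $129.00 − 1×$212.00 = $282.00
  6.5% × $282.00 = $18.33
Pension Levy: 3.7% × $494.00 = $18.28
Total: $18.33 + $18.28 = $36.61

$36.61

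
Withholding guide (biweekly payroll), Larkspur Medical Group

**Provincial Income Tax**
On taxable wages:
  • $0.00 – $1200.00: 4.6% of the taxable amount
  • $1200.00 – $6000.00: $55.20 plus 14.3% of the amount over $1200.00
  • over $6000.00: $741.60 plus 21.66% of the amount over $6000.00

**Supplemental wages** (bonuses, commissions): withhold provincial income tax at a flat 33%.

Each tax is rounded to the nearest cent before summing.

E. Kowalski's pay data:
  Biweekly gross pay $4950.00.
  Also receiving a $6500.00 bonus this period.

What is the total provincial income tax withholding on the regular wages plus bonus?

Provincial Income Tax: taxable = $4950.00
  $55.20 + 14.3% × ($4950.00 − $1200.00) = $55.20 + 14.3% × $3750.00 = $591.45
Supplemental (33% flat on bonus): 33% × $6500.00 = $2145.00
Total provincial income tax: $591.45 + $2145.00 = $2736.45

$2736.45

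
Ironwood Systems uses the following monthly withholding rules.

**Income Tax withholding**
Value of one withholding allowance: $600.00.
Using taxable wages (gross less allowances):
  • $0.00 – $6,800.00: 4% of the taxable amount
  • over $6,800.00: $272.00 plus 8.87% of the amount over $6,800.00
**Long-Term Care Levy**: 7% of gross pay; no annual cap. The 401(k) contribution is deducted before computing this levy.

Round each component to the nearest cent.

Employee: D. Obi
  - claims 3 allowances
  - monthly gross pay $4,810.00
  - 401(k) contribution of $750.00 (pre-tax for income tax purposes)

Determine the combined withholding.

$374.60

Income Tax: taxable = $4,810.00 − $750.00 − 3×$600.00 = $2,260.00
  4% × $2,260.00 = $90.40
Long-Term Care Levy: 7% × $4,060.00 = $284.20
Total: $90.40 + $284.20 = $374.60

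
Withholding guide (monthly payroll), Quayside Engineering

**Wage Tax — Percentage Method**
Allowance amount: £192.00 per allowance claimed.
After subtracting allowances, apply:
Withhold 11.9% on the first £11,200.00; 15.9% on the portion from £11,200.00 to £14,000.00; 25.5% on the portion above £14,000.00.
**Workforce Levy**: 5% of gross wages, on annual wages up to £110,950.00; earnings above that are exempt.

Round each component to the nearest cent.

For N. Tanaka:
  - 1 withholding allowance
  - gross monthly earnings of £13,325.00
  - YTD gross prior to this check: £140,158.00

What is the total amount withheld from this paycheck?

Wage Tax: taxable = £13,325.00 − 1×£192.00 = £13,133.00
  £1,332.80 + 15.9% × (£13,133.00 − £11,200.00) = £1,332.80 + 15.9% × £1,933.00 = £1,640.15
Workforce Levy: YTD £140,158.00 ≥ cap £110,950.00 → £0.00
Total: £1,640.15 + £0.00 = £1,640.15

£1,640.15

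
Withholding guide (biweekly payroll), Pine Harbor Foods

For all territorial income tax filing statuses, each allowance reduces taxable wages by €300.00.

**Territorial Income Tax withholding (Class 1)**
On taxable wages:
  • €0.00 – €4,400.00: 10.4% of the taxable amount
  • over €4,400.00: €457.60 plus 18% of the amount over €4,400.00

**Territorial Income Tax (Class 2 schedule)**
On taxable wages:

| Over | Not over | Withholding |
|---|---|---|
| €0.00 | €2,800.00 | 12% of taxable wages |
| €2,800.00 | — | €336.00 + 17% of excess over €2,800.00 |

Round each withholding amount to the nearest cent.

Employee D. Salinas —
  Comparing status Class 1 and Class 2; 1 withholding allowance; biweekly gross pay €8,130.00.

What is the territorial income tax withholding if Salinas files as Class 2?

€1,191.10

Territorial Income Tax (Class 2): taxable = €8,130.00 − 1×€300.00 = €7,830.00
  €336.00 + 17% × (€7,830.00 − €2,800.00) = €336.00 + 17% × €5,030.00 = €1,191.10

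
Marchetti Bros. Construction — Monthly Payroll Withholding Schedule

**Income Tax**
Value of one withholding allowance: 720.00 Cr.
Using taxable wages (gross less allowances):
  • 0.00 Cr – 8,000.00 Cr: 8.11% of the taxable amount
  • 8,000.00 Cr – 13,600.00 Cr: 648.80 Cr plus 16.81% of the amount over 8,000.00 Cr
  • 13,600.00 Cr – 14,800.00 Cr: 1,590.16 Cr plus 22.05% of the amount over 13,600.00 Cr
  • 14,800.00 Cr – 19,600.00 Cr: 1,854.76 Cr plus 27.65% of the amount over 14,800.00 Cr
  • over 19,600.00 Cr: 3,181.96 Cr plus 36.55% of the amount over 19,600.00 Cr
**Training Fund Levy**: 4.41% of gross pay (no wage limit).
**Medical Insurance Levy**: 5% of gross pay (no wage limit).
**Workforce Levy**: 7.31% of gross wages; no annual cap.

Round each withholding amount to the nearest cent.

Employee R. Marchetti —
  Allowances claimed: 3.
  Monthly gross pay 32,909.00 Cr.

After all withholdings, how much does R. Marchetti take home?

Income Tax: taxable = 32,909.00 Cr − 3×720.00 Cr = 30,749.00 Cr
  3,181.96 Cr + 36.55% × (30,749.00 Cr − 19,600.00 Cr) = 3,181.96 Cr + 36.55% × 11,149.00 Cr = 7,256.92 Cr
Training Fund Levy: 4.41% × 32,909.00 Cr = 1,451.29 Cr
Medical Insurance Levy: 5% × 32,909.00 Cr = 1,645.45 Cr
Workforce Levy: 7.31% × 32,909.00 Cr = 2,405.65 Cr
Total withheld: 7,256.92 Cr + 1,451.29 Cr + 1,645.45 Cr + 2,405.65 Cr = 12,759.31 Cr
Net pay: 32,909.00 Cr − 12,759.31 Cr = 20,149.69 Cr

20,149.69 Cr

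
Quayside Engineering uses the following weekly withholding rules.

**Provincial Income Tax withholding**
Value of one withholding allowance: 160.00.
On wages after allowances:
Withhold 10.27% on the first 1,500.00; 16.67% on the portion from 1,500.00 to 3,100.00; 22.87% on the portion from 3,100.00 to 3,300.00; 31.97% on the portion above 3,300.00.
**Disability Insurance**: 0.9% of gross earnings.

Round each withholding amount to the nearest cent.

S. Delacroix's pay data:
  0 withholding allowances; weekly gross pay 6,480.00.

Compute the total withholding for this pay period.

Provincial Income Tax: taxable = 6,480.00
  466.51 + 31.97% × (6,480.00 − 3,300.00) = 466.51 + 31.97% × 3,180.00 = 1,483.16
Disability Insurance: 0.9% × 6,480.00 = 58.32
Total: 1,483.16 + 58.32 = 1,541.48

1,541.48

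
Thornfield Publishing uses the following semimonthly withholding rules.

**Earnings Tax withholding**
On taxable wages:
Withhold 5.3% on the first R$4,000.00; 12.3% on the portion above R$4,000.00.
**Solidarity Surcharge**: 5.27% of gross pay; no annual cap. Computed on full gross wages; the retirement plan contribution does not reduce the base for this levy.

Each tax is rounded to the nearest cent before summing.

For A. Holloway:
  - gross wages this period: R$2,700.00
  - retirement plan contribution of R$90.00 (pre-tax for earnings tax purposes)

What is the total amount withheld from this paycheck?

Earnings Tax: taxable = R$2,700.00 − R$90.00 = R$2,610.00
  5.3% × R$2,610.00 = R$138.33
Solidarity Surcharge: 5.27% × R$2,700.00 = R$142.29
Total: R$138.33 + R$142.29 = R$280.62

R$280.62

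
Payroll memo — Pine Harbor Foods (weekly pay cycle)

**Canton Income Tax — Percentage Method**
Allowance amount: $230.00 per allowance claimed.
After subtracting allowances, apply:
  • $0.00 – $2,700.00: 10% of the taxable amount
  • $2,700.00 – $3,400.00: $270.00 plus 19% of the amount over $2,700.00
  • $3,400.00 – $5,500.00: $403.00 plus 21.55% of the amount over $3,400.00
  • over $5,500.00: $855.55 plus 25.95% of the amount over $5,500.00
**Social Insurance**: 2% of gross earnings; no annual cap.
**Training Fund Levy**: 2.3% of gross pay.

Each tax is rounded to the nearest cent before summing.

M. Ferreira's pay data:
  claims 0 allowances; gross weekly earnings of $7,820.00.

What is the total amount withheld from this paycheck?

$1,793.85

Canton Income Tax: taxable = $7,820.00
  $855.55 + 25.95% × ($7,820.00 − $5,500.00) = $855.55 + 25.95% × $2,320.00 = $1,457.59
Social Insurance: 2% × $7,820.00 = $156.40
Training Fund Levy: 2.3% × $7,820.00 = $179.86
Total: $1,457.59 + $156.40 + $179.86 = $1,793.85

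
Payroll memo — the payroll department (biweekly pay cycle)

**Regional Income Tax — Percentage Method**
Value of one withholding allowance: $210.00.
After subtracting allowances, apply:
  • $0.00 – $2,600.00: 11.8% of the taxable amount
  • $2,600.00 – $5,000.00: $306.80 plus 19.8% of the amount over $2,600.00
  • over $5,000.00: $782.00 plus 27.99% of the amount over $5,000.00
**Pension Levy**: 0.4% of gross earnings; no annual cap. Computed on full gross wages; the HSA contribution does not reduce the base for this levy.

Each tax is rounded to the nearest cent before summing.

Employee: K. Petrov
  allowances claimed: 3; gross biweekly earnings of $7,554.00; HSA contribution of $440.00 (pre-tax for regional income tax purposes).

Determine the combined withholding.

Regional Income Tax: taxable = $7,554.00 − $440.00 − 3×$210.00 = $6,484.00
  $782.00 + 27.99% × ($6,484.00 − $5,000.00) = $782.00 + 27.99% × $1,484.00 = $1,197.37
Pension Levy: 0.4% × $7,554.00 = $30.22
Total: $1,197.37 + $30.22 = $1,227.59

$1,227.59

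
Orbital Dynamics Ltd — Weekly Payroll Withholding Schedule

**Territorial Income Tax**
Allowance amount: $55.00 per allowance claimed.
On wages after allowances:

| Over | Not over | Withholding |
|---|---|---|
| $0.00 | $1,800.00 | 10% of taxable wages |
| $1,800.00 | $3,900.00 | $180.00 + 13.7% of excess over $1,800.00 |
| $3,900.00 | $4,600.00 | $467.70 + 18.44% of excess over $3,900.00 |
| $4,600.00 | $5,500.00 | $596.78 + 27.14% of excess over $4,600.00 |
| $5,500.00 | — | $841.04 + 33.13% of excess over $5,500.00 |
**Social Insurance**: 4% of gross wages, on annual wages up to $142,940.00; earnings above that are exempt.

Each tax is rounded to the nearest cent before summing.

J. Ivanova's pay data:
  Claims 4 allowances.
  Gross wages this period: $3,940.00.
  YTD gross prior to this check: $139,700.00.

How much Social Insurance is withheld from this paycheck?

Social Insurance: cap $142,940.00 − YTD $139,700.00 = $3,240.00 subject; 4% × $3,240.00 = $129.60

$129.60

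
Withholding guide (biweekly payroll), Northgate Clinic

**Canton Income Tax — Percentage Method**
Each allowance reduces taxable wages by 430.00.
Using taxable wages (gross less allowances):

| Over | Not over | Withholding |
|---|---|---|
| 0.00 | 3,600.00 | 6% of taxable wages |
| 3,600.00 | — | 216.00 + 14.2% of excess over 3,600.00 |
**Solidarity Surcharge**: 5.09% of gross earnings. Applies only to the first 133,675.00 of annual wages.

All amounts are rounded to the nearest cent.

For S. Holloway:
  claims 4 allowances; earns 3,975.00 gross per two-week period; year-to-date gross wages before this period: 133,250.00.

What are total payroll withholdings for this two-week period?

Canton Income Tax: taxable = 3,975.00 − 4×430.00 = 2,255.00
  6% × 2,255.00 = 135.30
Solidarity Surcharge: cap 133,675.00 − YTD 133,250.00 = 425.00 subject; 5.09% × 425.00 = 21.63
Total: 135.30 + 21.63 = 156.93

156.93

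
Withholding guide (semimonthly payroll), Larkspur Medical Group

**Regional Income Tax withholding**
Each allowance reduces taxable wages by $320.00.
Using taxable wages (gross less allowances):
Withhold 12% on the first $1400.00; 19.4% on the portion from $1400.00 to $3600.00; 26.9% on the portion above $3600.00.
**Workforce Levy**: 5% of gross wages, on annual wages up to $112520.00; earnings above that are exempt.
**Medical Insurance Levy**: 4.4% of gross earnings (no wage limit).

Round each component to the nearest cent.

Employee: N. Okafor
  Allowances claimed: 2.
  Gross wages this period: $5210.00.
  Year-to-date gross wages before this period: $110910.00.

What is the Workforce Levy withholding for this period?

$80.50

Workforce Levy: cap $112520.00 − YTD $110910.00 = $1610.00 subject; 5% × $1610.00 = $80.50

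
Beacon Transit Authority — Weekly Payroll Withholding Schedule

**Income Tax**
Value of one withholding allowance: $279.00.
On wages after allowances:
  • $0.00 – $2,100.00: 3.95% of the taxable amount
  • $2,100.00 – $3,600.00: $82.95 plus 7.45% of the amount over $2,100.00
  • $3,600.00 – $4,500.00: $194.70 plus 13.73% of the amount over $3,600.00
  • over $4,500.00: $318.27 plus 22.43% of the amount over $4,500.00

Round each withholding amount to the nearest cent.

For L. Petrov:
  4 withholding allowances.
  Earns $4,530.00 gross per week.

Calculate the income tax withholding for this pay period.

$180.84

Income Tax: taxable = $4,530.00 − 4×$279.00 = $3,414.00
  $82.95 + 7.45% × ($3,414.00 − $2,100.00) = $82.95 + 7.45% × $1,314.00 = $180.84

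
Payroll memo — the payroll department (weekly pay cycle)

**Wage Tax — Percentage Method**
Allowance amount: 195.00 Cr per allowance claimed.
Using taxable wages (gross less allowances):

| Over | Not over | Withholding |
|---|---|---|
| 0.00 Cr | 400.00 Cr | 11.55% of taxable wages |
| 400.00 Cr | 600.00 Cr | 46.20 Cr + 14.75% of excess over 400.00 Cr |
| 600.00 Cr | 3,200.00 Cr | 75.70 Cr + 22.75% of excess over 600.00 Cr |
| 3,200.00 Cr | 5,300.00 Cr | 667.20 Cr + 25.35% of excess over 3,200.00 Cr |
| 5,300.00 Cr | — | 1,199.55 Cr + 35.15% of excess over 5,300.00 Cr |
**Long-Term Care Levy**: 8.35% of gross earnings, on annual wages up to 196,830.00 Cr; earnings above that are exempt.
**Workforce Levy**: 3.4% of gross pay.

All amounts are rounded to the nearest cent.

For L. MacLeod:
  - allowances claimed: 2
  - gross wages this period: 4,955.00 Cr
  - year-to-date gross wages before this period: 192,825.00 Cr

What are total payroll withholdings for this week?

1,516.12 Cr

Wage Tax: taxable = 4,955.00 Cr − 2×195.00 Cr = 4,565.00 Cr
  667.20 Cr + 25.35% × (4,565.00 Cr − 3,200.00 Cr) = 667.20 Cr + 25.35% × 1,365.00 Cr = 1,013.23 Cr
Long-Term Care Levy: cap 196,830.00 Cr − YTD 192,825.00 Cr = 4,005.00 Cr subject; 8.35% × 4,005.00 Cr = 334.42 Cr
Workforce Levy: 3.4% × 4,955.00 Cr = 168.47 Cr
Total: 1,013.23 Cr + 334.42 Cr + 168.47 Cr = 1,516.12 Cr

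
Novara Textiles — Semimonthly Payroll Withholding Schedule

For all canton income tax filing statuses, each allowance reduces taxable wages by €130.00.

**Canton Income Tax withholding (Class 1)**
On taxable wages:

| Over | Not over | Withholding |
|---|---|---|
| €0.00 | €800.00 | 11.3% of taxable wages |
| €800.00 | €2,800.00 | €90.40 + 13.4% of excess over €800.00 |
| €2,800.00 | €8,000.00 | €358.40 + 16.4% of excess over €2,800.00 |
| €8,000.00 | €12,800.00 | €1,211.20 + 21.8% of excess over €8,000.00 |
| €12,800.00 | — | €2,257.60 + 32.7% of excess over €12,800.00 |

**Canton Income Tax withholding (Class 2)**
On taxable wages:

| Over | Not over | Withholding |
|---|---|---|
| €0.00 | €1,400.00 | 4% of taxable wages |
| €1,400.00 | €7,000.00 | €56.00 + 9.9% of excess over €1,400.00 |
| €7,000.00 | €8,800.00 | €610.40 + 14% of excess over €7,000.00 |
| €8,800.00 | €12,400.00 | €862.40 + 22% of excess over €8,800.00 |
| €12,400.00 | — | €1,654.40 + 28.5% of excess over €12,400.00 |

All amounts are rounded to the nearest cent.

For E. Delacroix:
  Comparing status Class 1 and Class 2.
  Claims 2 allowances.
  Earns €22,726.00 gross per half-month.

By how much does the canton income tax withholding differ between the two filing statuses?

€895.17

Canton Income Tax (Class 1): taxable = €22,726.00 − 2×€130.00 = €22,466.00
  €2,257.60 + 32.7% × (€22,466.00 − €12,800.00) = €2,257.60 + 32.7% × €9,666.00 = €5,418.38
Canton Income Tax (Class 2): taxable = €22,726.00 − 2×€130.00 = €22,466.00
  €1,654.40 + 28.5% × (€22,466.00 − €12,400.00) = €1,654.40 + 28.5% × €10,066.00 = €4,523.21
Difference: |€5,418.38 − €4,523.21| = €895.17 (higher under Class 1)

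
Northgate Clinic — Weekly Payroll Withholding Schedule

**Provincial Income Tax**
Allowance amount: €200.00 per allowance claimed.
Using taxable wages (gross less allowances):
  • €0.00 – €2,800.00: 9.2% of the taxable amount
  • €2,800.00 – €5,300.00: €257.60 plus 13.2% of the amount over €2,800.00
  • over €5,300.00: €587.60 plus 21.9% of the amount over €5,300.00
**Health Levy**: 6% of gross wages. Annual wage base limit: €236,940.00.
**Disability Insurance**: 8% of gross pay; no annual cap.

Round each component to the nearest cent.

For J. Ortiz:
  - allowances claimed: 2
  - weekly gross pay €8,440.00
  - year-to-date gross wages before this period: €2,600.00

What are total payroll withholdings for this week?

Provincial Income Tax: taxable = €8,440.00 − 2×€200.00 = €8,040.00
  €587.60 + 21.9% × (€8,040.00 − €5,300.00) = €587.60 + 21.9% × €2,740.00 = €1,187.66
Health Levy: 6% × €8,440.00 = €506.40
Disability Insurance: 8% × €8,440.00 = €675.20
Total: €1,187.66 + €506.40 + €675.20 = €2,369.26

€2,369.26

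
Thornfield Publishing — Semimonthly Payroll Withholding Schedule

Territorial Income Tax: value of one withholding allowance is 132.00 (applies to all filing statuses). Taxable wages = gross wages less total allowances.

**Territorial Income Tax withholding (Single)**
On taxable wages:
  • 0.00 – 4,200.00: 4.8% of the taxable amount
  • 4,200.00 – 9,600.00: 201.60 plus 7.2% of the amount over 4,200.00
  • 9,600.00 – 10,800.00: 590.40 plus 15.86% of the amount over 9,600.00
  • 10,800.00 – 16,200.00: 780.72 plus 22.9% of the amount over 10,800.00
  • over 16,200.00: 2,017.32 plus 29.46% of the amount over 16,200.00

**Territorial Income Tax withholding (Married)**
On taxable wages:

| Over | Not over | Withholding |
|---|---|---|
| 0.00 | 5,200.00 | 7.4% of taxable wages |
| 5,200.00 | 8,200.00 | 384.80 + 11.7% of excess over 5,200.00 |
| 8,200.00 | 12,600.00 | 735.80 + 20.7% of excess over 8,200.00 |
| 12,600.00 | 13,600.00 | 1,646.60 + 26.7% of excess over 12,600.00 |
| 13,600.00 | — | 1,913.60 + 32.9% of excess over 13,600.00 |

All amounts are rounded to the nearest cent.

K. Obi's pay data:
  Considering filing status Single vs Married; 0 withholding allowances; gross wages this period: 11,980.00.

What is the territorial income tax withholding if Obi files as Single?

Territorial Income Tax (Single): taxable = 11,980.00
  780.72 + 22.9% × (11,980.00 − 10,800.00) = 780.72 + 22.9% × 1,180.00 = 1,050.94

1,050.94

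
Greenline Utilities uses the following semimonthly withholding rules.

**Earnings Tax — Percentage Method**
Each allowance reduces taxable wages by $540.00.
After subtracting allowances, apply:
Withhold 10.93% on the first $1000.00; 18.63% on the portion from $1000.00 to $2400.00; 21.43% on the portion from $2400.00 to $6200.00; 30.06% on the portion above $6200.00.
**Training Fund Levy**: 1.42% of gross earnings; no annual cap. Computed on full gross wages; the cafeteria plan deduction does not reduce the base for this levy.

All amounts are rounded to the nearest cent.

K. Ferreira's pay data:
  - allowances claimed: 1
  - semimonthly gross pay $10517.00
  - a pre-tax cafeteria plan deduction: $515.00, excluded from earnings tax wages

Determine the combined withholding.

$2314.36

Earnings Tax: taxable = $10517.00 − $515.00 − 1×$540.00 = $9462.00
  $1184.46 + 30.06% × ($9462.00 − $6200.00) = $1184.46 + 30.06% × $3262.00 = $2165.02
Training Fund Levy: 1.42% × $10517.00 = $149.34
Total: $2165.02 + $149.34 = $2314.36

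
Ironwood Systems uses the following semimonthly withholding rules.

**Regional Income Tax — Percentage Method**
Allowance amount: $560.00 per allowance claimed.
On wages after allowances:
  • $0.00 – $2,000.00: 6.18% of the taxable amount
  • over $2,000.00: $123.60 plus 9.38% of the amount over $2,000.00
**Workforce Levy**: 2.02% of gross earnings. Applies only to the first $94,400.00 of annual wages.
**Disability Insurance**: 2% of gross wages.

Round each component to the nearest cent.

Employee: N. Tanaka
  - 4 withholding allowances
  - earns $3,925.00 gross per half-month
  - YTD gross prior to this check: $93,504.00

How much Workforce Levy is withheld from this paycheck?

Workforce Levy: cap $94,400.00 − YTD $93,504.00 = $896.00 subject; 2.02% × $896.00 = $18.10

$18.10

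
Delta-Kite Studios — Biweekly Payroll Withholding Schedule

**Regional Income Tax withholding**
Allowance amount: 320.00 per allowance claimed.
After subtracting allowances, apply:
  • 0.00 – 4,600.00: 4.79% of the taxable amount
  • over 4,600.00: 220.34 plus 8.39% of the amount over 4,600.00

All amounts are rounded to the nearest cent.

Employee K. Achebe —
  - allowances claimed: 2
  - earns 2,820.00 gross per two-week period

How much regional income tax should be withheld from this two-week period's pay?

Regional Income Tax: taxable = 2,820.00 − 2×320.00 = 2,180.00
  4.79% × 2,180.00 = 104.42

104.42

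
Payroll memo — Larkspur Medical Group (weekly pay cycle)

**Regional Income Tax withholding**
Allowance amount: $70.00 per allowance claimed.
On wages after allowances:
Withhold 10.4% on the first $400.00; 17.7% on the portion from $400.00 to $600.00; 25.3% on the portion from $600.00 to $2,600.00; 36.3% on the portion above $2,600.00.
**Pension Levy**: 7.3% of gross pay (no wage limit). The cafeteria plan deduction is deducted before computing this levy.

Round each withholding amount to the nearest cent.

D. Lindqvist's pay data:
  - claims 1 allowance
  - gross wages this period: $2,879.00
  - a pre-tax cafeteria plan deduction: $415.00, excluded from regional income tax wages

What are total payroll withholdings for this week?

$710.75

Regional Income Tax: taxable = $2,879.00 − $415.00 − 1×$70.00 = $2,394.00
  $77.00 + 25.3% × ($2,394.00 − $600.00) = $77.00 + 25.3% × $1,794.00 = $530.88
Pension Levy: 7.3% × $2,464.00 = $179.87
Total: $530.88 + $179.87 = $710.75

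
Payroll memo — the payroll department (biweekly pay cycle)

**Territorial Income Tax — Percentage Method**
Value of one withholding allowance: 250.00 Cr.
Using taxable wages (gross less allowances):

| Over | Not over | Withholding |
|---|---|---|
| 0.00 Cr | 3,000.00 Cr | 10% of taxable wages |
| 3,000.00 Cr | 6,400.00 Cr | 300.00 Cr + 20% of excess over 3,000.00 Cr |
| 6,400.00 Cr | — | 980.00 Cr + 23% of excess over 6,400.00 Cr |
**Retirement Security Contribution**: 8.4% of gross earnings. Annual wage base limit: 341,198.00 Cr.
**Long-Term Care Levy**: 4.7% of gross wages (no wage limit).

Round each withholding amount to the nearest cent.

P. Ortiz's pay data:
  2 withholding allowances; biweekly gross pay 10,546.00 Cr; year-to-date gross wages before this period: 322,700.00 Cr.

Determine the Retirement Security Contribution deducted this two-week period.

Retirement Security Contribution: 8.4% × 10,546.00 Cr = 885.86 Cr

885.86 Cr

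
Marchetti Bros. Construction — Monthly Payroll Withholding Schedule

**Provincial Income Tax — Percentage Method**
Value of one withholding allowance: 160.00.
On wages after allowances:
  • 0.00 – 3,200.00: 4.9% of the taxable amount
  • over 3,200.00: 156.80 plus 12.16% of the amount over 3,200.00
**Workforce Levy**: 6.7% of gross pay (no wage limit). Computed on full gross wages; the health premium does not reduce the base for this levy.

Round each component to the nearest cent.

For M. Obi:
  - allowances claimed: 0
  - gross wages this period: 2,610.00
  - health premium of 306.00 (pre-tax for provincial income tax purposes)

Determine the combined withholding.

287.77

Provincial Income Tax: taxable = 2,610.00 − 306.00 = 2,304.00
  4.9% × 2,304.00 = 112.90
Workforce Levy: 6.7% × 2,610.00 = 174.87
Total: 112.90 + 174.87 = 287.77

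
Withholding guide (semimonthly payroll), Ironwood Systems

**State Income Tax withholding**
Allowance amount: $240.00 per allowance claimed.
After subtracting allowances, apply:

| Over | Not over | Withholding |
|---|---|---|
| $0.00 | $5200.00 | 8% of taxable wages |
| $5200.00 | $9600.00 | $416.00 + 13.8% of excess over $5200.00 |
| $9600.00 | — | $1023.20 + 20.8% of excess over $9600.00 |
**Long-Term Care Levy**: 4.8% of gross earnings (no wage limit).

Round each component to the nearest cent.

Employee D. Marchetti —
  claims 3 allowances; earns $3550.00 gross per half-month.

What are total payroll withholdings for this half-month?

State Income Tax: taxable = $3550.00 − 3×$240.00 = $2830.00
  8% × $2830.00 = $226.40
Long-Term Care Levy: 4.8% × $3550.00 = $170.40
Total: $226.40 + $170.40 = $396.80

$396.80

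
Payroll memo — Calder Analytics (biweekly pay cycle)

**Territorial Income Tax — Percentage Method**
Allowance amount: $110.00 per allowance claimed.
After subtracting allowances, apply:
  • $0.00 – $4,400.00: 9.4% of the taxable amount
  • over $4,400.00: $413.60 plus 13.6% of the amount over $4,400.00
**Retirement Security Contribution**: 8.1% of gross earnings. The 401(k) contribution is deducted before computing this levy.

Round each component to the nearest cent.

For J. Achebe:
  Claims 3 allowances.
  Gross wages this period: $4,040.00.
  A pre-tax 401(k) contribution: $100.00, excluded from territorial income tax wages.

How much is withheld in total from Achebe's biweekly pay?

Territorial Income Tax: taxable = $4,040.00 − $100.00 − 3×$110.00 = $3,610.00
  9.4% × $3,610.00 = $339.34
Retirement Security Contribution: 8.1% × $3,940.00 = $319.14
Total: $339.34 + $319.14 = $658.48

$658.48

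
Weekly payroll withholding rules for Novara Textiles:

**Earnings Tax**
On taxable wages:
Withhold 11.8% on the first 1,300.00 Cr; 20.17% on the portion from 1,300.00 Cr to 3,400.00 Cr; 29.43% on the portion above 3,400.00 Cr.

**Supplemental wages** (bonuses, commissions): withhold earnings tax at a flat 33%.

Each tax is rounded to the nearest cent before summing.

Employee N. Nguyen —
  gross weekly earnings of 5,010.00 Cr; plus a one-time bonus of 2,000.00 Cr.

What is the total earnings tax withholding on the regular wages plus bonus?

Earnings Tax: taxable = 5,010.00 Cr
  576.97 Cr + 29.43% × (5,010.00 Cr − 3,400.00 Cr) = 576.97 Cr + 29.43% × 1,610.00 Cr = 1,050.79 Cr
Supplemental (33% flat on bonus): 33% × 2,000.00 Cr = 660.00 Cr
Total earnings tax: 1,050.79 Cr + 660.00 Cr = 1,710.79 Cr

1,710.79 Cr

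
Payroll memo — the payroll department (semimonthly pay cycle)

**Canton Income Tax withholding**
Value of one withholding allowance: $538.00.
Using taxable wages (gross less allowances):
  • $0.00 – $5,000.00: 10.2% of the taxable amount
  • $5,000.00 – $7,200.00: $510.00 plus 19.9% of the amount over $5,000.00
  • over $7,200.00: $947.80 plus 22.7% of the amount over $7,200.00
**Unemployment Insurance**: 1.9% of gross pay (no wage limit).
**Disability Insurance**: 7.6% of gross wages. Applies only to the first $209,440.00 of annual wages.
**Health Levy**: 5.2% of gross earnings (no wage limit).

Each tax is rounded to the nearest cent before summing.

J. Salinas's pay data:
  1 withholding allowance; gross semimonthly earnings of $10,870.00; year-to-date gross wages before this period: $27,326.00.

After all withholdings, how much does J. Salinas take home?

Canton Income Tax: taxable = $10,870.00 − 1×$538.00 = $10,332.00
  $947.80 + 22.7% × ($10,332.00 − $7,200.00) = $947.80 + 22.7% × $3,132.00 = $1,658.76
Unemployment Insurance: 1.9% × $10,870.00 = $206.53
Disability Insurance: 7.6% × $10,870.00 = $826.12
Health Levy: 5.2% × $10,870.00 = $565.24
Total withheld: $1,658.76 + $206.53 + $826.12 + $565.24 = $3,256.65
Net pay: $10,870.00 − $3,256.65 = $7,613.35

$7,613.35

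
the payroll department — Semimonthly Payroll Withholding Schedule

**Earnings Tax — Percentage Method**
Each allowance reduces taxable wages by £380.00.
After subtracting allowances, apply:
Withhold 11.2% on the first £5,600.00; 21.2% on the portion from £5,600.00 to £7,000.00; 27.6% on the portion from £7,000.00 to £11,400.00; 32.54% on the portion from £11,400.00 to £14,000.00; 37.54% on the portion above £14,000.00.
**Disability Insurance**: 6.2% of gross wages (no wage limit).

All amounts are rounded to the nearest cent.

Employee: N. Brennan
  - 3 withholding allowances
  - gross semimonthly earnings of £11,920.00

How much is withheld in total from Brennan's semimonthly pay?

£2,706.32

Earnings Tax: taxable = £11,920.00 − 3×£380.00 = £10,780.00
  £924.00 + 27.6% × (£10,780.00 − £7,000.00) = £924.00 + 27.6% × £3,780.00 = £1,967.28
Disability Insurance: 6.2% × £11,920.00 = £739.04
Total: £1,967.28 + £739.04 = £2,706.32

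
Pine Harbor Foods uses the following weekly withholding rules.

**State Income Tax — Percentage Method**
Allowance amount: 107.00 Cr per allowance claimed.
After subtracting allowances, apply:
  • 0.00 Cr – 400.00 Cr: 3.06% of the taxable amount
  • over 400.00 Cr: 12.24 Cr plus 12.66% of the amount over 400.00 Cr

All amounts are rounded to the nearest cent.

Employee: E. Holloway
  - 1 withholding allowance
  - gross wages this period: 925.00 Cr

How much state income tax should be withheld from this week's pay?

65.16 Cr

State Income Tax: taxable = 925.00 Cr − 1×107.00 Cr = 818.00 Cr
  12.24 Cr + 12.66% × (818.00 Cr − 400.00 Cr) = 12.24 Cr + 12.66% × 418.00 Cr = 65.16 Cr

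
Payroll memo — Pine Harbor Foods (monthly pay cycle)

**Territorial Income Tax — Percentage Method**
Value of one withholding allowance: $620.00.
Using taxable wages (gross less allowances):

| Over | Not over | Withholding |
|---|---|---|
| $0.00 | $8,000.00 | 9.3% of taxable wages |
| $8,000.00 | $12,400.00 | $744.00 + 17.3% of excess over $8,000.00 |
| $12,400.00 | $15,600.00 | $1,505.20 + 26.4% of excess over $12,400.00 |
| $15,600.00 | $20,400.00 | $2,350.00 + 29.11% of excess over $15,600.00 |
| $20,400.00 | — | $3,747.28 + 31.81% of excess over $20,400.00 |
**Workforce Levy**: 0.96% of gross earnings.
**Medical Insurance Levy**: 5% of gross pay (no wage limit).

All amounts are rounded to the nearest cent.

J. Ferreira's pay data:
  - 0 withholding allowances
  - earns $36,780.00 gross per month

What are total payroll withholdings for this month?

$11,149.85

Territorial Income Tax: taxable = $36,780.00
  $3,747.28 + 31.81% × ($36,780.00 − $20,400.00) = $3,747.28 + 31.81% × $16,380.00 = $8,957.76
Workforce Levy: 0.96% × $36,780.00 = $353.09
Medical Insurance Levy: 5% × $36,780.00 = $1,839.00
Total: $8,957.76 + $353.09 + $1,839.00 = $11,149.85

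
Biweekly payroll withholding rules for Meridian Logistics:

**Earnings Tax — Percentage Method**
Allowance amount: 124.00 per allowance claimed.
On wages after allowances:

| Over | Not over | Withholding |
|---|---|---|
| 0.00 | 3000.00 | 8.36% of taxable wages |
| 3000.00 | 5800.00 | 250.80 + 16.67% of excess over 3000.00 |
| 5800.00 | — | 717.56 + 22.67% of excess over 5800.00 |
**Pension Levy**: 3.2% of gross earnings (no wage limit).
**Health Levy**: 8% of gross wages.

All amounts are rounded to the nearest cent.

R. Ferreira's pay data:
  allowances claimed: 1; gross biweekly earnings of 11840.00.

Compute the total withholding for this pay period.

Earnings Tax: taxable = 11840.00 − 1×124.00 = 11716.00
  717.56 + 22.67% × (11716.00 − 5800.00) = 717.56 + 22.67% × 5916.00 = 2058.72
Pension Levy: 3.2% × 11840.00 = 378.88
Health Levy: 8% × 11840.00 = 947.20
Total: 2058.72 + 378.88 + 947.20 = 3384.80

3384.80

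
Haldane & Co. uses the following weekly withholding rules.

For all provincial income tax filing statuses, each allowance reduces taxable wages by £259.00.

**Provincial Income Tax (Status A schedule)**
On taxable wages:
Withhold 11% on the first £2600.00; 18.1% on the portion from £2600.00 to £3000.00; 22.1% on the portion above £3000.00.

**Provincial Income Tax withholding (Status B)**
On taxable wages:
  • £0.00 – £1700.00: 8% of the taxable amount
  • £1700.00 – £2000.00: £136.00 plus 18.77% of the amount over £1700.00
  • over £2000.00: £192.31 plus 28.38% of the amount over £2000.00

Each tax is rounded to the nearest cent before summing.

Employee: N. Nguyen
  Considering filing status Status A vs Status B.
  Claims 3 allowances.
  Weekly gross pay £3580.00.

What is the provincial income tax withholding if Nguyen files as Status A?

£322.74

Provincial Income Tax (Status A): taxable = £3580.00 − 3×£259.00 = £2803.00
  £286.00 + 18.1% × (£2803.00 − £2600.00) = £286.00 + 18.1% × £203.00 = £322.74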